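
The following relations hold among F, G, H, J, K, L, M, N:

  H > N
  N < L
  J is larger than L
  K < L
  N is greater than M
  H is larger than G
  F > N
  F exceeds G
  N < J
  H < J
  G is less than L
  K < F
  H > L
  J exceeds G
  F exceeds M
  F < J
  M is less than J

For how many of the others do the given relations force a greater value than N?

4

From N the given relations immediately reach F, L, H, J.
Nothing else is reachable above N; 4 in all.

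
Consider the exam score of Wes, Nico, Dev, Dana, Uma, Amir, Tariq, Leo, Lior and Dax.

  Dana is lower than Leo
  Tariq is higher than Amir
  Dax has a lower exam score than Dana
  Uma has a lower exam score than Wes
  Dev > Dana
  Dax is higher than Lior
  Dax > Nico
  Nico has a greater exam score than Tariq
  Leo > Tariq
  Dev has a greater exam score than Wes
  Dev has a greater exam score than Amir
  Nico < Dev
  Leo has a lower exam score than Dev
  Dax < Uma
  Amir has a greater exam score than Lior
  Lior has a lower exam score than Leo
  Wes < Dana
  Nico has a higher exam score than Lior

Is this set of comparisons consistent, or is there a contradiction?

consistent

Every relation is compatible with Lior < Amir < Tariq < Nico < Dax < Uma < Wes < Dana < Leo < Dev; the set is consistent.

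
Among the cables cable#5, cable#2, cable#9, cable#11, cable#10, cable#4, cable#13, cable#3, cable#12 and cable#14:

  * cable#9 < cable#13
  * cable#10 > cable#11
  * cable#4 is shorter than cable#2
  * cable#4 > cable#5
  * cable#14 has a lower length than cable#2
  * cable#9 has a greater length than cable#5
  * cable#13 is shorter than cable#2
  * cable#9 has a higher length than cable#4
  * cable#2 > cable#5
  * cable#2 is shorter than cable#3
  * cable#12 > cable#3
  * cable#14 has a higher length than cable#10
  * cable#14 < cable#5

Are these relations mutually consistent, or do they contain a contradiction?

Every relation is compatible with cable#11 < cable#10 < cable#14 < cable#5 < cable#4 < cable#9 < cable#13 < cable#2 < cable#3 < cable#12; the set is consistent.

consistent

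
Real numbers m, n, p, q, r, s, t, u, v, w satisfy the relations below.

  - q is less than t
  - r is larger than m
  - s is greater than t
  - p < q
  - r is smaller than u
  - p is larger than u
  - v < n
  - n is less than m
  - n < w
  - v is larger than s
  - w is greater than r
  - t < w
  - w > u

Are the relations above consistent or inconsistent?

inconsistent

Chaining the given relations yields s < v < n < m < r < u < p < q < t, so s < t. But one relation states t < s. These cannot both hold.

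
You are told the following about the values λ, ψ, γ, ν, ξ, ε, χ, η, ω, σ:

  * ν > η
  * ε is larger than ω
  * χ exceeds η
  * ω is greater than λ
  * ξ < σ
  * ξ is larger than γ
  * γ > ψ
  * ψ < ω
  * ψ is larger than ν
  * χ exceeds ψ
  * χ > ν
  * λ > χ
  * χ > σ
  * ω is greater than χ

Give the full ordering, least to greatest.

The consecutive links are each given: η < ν; ν < ψ; ψ < γ; γ < ξ; ξ < σ; σ < χ; χ < λ; λ < ω; ω < ε.

η < ν < ψ < γ < ξ < σ < χ < λ < ω < ε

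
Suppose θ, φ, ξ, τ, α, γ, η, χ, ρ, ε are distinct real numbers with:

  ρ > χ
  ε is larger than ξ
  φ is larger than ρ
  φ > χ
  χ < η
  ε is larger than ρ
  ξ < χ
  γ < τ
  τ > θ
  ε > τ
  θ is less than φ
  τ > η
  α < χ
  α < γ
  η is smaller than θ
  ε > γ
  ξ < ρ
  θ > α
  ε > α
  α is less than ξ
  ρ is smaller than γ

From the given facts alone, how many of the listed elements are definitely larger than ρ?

From ρ the given relations immediately reach γ, ε, φ.
From those, τ — 4 in total.
No other element is forced above ρ by the given relations, so the count is 4.

4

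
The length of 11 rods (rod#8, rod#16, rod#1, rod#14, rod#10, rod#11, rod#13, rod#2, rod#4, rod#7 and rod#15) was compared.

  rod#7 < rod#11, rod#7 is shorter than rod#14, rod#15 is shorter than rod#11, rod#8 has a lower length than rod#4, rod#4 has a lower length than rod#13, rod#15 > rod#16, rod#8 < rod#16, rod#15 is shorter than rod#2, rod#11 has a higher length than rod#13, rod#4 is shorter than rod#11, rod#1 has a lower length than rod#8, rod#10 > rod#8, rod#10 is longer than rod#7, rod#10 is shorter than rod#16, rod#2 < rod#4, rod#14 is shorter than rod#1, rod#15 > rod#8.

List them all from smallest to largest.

Each adjacent pair is fixed by a given relation: rod#7 < rod#14; rod#14 < rod#1; rod#1 < rod#8; rod#8 < rod#10; rod#10 < rod#16; rod#16 < rod#15; rod#15 < rod#2; rod#2 < rod#4; rod#4 < rod#13; rod#13 < rod#11. Chaining them end to end gives the full order.

rod#7 < rod#14 < rod#1 < rod#8 < rod#10 < rod#16 < rod#15 < rod#2 < rod#4 < rod#13 < rod#11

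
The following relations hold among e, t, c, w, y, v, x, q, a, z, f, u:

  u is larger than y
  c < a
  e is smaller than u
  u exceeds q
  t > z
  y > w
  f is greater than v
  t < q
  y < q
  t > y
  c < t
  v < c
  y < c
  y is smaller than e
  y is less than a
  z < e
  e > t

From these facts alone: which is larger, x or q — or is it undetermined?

undetermined

Following every chain through x: nothing is chained to x.
q is not reached, and no chain runs the other way from q to x.
So the given relations leave the order of x and q undetermined.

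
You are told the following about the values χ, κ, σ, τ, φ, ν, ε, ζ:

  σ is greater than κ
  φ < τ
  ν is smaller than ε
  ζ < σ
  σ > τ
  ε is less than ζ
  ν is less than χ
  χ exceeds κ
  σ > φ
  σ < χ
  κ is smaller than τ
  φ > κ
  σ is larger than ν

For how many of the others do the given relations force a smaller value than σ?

6

The elements the relations force below σ are κ, ν, φ, ε, ζ, τ — no chain reaches any other.
That is 6.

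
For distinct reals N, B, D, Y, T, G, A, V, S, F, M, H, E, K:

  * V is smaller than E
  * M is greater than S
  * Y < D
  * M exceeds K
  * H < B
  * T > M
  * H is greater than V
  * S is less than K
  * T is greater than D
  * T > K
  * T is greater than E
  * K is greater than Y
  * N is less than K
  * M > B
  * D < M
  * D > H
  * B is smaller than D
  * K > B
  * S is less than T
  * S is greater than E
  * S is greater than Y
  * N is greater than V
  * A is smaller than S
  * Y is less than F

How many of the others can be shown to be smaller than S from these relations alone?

From S the given relations immediately reach Y, A, E.
From those, V — 4 in total.
Nothing else is reachable below S; 4 in all.

4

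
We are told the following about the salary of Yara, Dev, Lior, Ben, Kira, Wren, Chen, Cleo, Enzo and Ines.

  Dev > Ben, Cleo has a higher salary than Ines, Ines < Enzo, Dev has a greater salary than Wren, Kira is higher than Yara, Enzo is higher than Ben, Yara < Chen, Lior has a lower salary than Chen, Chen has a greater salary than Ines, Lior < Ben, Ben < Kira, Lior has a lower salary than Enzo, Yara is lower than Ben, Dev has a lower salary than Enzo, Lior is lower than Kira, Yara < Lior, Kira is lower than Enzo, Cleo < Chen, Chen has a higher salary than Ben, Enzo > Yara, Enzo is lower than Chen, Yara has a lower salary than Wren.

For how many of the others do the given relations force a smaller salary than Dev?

Directly below Dev: Wren, Ben.
One step further: Yara, Lior (4 so far).
No other element is forced below Dev by the given relations, so the count is 4.

4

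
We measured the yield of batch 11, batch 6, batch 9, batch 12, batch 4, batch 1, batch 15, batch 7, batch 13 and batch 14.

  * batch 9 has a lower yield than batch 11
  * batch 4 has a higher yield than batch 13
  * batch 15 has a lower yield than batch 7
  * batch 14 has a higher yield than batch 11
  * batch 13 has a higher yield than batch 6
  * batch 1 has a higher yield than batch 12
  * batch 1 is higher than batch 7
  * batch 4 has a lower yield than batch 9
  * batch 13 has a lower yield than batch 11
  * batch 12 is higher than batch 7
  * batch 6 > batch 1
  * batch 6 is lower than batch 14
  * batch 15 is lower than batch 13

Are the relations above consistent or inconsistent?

Every relation is compatible with batch 15 < batch 7 < batch 12 < batch 1 < batch 6 < batch 13 < batch 4 < batch 9 < batch 11 < batch 14; the set is consistent.

consistent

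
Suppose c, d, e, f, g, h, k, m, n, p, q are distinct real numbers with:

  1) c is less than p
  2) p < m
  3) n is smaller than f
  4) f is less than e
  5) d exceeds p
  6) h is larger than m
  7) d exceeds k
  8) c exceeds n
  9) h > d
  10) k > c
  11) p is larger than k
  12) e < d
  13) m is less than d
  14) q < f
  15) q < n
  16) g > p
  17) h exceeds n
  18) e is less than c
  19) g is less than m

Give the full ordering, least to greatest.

q < n < f < e < c < k < p < g < m < d < h

Nothing is placed below q, so it is least; from there q < n; n < f; f < e; e < c; c < k; k < p; p < g; g < m; m < d; d < h, each given directly.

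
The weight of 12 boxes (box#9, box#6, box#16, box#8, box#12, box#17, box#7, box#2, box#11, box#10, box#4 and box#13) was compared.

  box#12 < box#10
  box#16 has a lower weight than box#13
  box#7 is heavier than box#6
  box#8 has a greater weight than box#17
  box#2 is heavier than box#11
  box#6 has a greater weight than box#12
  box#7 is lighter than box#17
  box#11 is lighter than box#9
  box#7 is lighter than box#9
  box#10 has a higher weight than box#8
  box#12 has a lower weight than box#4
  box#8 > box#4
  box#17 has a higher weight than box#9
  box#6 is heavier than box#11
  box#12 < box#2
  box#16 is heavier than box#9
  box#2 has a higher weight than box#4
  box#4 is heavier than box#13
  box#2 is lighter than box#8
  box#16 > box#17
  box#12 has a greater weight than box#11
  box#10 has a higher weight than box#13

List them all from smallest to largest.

Nothing is placed below box#11, so it is least; from there box#11 < box#12; box#12 < box#6; box#6 < box#7; box#7 < box#9; box#9 < box#17; box#17 < box#16; box#16 < box#13; box#13 < box#4; box#4 < box#2; box#2 < box#8; box#8 < box#10, each given directly.

box#11 < box#12 < box#6 < box#7 < box#9 < box#17 < box#16 < box#13 < box#4 < box#2 < box#8 < box#10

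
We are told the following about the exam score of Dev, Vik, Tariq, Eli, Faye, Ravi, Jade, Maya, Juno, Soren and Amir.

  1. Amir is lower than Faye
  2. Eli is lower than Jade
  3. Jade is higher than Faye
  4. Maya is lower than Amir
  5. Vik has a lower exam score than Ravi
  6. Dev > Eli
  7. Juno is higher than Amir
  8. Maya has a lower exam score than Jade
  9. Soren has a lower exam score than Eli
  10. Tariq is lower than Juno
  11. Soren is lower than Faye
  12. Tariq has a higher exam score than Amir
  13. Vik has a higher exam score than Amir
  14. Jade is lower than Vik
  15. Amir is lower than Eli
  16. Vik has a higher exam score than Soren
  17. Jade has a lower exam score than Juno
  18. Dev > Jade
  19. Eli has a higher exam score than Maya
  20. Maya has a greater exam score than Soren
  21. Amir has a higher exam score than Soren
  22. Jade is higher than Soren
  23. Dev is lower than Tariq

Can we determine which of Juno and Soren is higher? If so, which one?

Soren < Maya and Maya < Amir give Soren < Amir.
Then Amir < Eli extends the chain to Eli.
With Eli < Jade: Soren < Maya < Amir < Eli < Jade.
Then Jade < Dev extends the chain to Dev.
With Dev < Tariq: Soren < Maya < Amir < Eli < Jade < Dev < Tariq.
With Tariq < Juno: Soren < Maya < Amir < Eli < Jade < Dev < Tariq < Juno.
So Juno is higher.

Juno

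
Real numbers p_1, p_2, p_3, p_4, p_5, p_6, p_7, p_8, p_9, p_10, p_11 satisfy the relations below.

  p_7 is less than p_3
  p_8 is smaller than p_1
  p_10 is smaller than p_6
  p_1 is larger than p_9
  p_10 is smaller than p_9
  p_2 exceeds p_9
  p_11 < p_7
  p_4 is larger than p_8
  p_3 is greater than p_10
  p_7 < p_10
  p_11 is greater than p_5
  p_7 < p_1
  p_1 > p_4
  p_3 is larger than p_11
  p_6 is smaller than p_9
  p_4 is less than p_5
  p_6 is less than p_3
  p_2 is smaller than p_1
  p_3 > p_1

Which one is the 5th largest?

p_6

Chaining the given pairs: p_8 < p_4 < p_5 < p_11 < p_7 < p_10 < p_6 < p_9 < p_2 < p_1 < p_3.
The 5th largest is p_6.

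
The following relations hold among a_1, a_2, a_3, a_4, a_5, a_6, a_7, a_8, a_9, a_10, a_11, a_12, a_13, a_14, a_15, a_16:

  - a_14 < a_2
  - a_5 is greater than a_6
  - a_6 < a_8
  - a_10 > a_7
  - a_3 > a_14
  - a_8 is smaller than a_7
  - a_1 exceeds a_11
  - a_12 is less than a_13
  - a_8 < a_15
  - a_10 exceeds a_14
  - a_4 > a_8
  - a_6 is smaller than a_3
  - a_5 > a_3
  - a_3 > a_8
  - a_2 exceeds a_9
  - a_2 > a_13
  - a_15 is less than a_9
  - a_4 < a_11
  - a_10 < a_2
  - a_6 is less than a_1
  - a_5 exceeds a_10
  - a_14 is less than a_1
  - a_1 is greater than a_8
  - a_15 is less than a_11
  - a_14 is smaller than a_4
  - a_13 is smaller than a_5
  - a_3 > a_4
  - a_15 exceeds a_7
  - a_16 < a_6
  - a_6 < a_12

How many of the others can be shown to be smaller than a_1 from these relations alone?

8

The elements the relations force below a_1 are a_16, a_6, a_14, a_8, a_4, a_7, a_15, a_11 — no chain reaches any other.
That is 8.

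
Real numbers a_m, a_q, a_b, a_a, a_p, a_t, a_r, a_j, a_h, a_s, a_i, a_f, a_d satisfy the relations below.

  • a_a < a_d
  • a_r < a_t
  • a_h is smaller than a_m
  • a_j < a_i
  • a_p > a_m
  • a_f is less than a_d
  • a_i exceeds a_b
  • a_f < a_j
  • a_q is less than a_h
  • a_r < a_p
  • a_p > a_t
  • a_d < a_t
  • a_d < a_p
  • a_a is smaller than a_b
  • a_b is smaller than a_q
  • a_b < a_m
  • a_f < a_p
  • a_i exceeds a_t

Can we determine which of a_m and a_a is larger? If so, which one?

a_m

a_a < a_b and a_b < a_q give a_a < a_q.
Then a_q < a_h extends the chain to a_h.
Then a_h < a_m extends the chain to a_m.
So a_m is larger.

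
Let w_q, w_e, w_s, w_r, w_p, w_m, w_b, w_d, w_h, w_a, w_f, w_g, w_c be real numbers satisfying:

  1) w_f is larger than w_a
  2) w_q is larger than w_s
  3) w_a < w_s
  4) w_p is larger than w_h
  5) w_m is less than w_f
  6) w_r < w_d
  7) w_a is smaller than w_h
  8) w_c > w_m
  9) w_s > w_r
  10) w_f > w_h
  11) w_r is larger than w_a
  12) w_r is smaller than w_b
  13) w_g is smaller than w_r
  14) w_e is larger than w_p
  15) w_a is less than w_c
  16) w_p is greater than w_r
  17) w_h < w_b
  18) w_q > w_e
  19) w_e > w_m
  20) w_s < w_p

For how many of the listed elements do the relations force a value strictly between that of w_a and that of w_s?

1

Chaining upward from w_a reaches: w_h, w_c, w_r, w_p, w_e, w_d, w_b, w_q, w_f.
Chaining downward from w_s reaches: w_g, w_r.
Strictly between w_a and w_s are those in both lists: w_r — 1 element.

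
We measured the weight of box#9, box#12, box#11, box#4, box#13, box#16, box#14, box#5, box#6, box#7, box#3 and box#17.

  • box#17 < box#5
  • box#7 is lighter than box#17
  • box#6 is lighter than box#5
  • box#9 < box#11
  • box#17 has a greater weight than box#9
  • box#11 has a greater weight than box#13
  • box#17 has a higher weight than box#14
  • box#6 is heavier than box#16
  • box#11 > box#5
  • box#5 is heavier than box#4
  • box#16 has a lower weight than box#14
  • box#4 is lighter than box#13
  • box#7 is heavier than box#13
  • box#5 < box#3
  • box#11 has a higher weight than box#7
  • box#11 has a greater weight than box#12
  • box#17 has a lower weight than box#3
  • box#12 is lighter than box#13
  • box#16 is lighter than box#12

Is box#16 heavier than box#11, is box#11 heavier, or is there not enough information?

box#11

The relevant relations are box#16 < box#12; box#12 < box#13; box#13 < box#7; box#7 < box#17; box#17 < box#5; box#5 < box#11.
Together: box#16 < box#12 < box#13 < box#7 < box#17 < box#5 < box#11.
So box#11 is heavier.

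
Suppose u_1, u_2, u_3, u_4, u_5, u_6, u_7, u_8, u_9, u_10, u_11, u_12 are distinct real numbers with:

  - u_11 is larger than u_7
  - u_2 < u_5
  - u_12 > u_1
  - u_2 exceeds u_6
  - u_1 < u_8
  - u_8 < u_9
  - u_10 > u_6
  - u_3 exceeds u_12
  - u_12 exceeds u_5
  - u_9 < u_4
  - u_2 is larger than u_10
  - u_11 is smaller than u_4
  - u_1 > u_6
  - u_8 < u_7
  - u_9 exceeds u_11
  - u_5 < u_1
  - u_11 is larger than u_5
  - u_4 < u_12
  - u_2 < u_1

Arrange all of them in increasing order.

Each adjacent pair is fixed by a given relation: u_6 < u_10; u_10 < u_2; u_2 < u_5; u_5 < u_1; u_1 < u_8; u_8 < u_7; u_7 < u_11; u_11 < u_9; u_9 < u_4; u_4 < u_12; u_12 < u_3. Chaining them end to end gives the full order.

u_6 < u_10 < u_2 < u_5 < u_1 < u_8 < u_7 < u_11 < u_9 < u_4 < u_12 < u_3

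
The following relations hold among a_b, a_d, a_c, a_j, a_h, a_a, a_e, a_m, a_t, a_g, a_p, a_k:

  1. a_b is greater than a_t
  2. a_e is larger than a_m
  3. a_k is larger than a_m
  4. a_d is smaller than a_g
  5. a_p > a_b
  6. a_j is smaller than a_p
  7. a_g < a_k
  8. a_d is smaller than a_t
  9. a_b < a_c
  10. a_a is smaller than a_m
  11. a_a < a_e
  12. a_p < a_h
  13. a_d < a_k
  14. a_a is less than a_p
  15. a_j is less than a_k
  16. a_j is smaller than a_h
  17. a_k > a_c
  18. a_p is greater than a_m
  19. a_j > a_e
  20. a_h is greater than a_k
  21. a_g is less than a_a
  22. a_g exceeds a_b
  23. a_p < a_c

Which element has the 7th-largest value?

Piecing the relations together gives one ordering: a_d < a_t < a_b < a_g < a_a < a_m < a_e < a_j < a_p < a_c < a_k < a_h.
Counting 7 from the largest end gives a_m.

a_m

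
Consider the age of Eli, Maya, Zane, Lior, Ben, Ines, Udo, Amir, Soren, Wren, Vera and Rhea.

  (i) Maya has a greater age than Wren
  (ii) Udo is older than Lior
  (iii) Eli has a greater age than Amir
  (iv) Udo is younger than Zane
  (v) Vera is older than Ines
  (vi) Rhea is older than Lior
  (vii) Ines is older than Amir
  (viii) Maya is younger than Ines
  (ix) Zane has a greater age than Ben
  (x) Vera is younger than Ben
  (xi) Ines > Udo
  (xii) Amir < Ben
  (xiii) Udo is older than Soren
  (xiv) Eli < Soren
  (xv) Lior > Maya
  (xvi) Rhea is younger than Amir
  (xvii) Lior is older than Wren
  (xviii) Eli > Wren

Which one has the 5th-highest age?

Udo

Chaining the given pairs: Wren < Maya < Lior < Rhea < Amir < Eli < Soren < Udo < Ines < Vera < Ben < Zane.
The 5th largest is Udo.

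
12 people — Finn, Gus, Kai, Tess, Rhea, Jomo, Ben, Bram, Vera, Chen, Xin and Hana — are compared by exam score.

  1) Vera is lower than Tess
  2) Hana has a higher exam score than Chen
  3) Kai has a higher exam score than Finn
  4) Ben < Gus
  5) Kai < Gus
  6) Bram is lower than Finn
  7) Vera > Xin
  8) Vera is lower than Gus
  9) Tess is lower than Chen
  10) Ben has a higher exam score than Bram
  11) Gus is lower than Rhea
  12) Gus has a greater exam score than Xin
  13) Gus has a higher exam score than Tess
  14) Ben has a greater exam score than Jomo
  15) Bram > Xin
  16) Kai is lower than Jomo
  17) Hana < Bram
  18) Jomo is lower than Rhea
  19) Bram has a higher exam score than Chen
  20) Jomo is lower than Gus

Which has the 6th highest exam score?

The consecutive relations fix a unique order: Xin < Vera < Tess < Chen < Hana < Bram < Finn < Kai < Jomo < Ben < Gus < Rhea.
Counting 6 from the largest end gives Finn.

Finn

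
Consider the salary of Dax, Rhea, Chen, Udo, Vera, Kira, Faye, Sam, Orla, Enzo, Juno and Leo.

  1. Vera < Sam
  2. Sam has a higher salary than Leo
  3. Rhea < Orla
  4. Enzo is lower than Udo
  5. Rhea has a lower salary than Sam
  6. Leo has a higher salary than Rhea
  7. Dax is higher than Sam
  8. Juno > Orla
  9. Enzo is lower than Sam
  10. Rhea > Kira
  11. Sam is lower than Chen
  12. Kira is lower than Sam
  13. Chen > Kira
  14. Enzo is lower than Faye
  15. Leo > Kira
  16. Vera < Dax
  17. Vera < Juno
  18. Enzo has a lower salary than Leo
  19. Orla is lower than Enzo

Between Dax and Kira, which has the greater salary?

Dax

Link the given pairs in sequence: Kira < Rhea; Rhea < Orla; Orla < Enzo; Enzo < Leo; Leo < Sam; Sam < Dax.
Chaining these gives Kira < Rhea < Orla < Enzo < Leo < Sam < Dax.
So Kira < Dax; Dax is the higher of the two.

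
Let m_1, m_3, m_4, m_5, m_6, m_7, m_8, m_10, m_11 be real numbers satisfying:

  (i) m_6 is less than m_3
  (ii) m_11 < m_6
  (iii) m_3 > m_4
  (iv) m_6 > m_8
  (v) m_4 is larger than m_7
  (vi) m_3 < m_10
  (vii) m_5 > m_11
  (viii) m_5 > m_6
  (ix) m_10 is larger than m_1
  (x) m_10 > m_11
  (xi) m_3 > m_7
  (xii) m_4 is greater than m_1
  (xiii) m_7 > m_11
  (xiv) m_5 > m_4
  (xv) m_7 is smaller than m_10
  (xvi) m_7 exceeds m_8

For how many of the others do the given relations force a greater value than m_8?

6

The elements the relations force above m_8 are m_6, m_7, m_4, m_5, m_3, m_10 — no chain reaches any other.
That is 6.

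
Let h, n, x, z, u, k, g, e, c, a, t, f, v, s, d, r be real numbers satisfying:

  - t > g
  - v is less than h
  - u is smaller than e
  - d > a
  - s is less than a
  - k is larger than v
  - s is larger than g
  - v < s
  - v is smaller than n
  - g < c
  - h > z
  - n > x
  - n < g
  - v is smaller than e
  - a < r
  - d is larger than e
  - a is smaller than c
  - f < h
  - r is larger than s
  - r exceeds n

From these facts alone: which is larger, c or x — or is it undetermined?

c

Chaining the given relations: x < n < g < s < a < c.
So c is larger.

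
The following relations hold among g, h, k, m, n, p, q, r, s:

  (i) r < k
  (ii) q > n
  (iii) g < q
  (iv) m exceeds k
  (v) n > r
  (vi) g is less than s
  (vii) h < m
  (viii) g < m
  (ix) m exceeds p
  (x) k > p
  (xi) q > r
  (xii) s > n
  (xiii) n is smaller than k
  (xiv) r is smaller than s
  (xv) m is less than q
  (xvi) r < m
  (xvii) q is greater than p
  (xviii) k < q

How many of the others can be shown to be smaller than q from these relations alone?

7

From q the given relations immediately reach r, p, n, k, g, m.
From those, h — 7 in total.
Nothing else is reachable below q; 7 in all.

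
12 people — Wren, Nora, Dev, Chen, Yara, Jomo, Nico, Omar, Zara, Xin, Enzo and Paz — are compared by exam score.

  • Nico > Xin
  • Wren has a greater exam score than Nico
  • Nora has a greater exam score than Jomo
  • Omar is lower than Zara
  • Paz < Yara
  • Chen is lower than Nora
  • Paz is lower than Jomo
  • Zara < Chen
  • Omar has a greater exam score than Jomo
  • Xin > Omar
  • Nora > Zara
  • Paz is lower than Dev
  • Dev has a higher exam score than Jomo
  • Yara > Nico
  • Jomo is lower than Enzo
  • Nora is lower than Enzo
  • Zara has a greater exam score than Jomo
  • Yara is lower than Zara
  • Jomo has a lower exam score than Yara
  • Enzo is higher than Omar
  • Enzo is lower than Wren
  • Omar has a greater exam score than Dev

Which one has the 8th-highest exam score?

The consecutive relations fix a unique order: Paz < Jomo < Dev < Omar < Xin < Nico < Yara < Zara < Chen < Nora < Enzo < Wren.
Counting 8 from the largest end gives Xin.

Xin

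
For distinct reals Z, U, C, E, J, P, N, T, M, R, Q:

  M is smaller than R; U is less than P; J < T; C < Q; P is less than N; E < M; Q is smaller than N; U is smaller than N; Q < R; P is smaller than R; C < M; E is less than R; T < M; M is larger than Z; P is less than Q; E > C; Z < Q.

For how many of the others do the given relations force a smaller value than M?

From M the given relations immediately reach C, E, Z, T.
From those, J — 5 in total.
No other element is forced below M by the given relations, so the count is 5.

5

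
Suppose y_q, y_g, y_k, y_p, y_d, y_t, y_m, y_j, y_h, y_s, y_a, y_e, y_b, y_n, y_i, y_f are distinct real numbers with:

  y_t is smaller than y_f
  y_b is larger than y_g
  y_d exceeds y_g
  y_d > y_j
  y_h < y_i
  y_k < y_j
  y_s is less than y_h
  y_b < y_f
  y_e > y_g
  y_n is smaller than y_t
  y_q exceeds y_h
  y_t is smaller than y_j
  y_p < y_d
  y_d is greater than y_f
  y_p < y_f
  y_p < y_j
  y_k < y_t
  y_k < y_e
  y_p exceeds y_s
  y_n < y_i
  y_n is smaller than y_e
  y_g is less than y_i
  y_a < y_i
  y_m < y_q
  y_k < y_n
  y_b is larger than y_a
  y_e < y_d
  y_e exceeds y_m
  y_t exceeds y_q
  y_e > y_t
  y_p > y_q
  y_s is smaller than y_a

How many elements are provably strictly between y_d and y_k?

Chaining upward from y_k reaches: y_n, y_i, y_t, y_f, y_e, y_j.
Chaining downward from y_d reaches: y_s, y_n, y_a, y_g, y_h, y_m, y_q, y_p, y_t, y_b, y_f, y_e, y_j.
Strictly between y_k and y_d are those in both lists: y_n, y_t, y_f, y_e, y_j — 5 elements.

5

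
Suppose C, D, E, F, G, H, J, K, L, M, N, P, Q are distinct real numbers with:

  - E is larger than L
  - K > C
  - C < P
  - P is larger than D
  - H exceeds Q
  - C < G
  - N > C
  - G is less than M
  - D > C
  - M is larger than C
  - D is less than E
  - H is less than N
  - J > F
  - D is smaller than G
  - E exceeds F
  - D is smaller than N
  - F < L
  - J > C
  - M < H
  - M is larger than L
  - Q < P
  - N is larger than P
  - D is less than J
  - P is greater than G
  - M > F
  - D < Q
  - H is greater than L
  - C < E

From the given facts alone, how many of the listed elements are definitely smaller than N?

9

The elements the relations force below N are C, D, Q, G, F, P, L, M, H — no chain reaches any other.
That is 9.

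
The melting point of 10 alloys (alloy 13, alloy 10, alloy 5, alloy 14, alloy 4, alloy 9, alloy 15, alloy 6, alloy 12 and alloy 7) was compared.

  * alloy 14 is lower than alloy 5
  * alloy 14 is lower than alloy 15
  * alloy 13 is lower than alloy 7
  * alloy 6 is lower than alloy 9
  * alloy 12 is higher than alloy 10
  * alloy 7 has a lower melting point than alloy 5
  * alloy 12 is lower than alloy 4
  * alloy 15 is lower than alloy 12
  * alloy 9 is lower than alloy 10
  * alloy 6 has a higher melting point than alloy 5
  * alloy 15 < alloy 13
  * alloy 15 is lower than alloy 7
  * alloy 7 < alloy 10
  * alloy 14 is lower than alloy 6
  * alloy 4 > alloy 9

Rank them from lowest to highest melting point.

alloy 14 < alloy 15 < alloy 13 < alloy 7 < alloy 5 < alloy 6 < alloy 9 < alloy 10 < alloy 12 < alloy 4

The consecutive links are each given: alloy 14 < alloy 15; alloy 15 < alloy 13; alloy 13 < alloy 7; alloy 7 < alloy 5; alloy 5 < alloy 6; alloy 6 < alloy 9; alloy 9 < alloy 10; alloy 10 < alloy 12; alloy 12 < alloy 4.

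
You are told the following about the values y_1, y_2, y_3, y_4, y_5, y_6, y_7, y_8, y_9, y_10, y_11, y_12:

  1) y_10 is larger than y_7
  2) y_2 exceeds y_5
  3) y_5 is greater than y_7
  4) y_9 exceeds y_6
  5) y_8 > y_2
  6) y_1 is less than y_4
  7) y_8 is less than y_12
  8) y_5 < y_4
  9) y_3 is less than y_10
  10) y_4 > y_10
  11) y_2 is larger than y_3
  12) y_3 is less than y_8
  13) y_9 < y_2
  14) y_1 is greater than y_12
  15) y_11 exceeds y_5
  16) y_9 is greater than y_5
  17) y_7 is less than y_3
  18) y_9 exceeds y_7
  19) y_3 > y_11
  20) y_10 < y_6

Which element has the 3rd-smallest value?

Piecing the relations together gives one ordering: y_7 < y_5 < y_11 < y_3 < y_10 < y_6 < y_9 < y_2 < y_8 < y_12 < y_1 < y_4.
The 3rd smallest is y_11.

y_11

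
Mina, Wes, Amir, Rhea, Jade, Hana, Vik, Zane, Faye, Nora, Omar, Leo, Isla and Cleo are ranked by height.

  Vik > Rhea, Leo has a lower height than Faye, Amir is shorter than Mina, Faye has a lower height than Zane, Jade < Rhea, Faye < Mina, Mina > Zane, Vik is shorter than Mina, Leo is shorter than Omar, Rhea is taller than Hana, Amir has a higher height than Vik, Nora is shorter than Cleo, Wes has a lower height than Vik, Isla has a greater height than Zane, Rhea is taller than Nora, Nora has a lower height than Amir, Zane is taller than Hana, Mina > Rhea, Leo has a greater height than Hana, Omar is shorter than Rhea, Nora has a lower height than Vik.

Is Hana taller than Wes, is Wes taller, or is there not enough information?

Following every chain through Hana: above Hana we get Leo, Omar, Faye, Rhea, Vik, Zane, Isla, Amir, Mina.
Wes is not reached, and no chain runs the other way from Wes to Hana.
So the given relations leave the order of Hana and Wes undetermined.

undetermined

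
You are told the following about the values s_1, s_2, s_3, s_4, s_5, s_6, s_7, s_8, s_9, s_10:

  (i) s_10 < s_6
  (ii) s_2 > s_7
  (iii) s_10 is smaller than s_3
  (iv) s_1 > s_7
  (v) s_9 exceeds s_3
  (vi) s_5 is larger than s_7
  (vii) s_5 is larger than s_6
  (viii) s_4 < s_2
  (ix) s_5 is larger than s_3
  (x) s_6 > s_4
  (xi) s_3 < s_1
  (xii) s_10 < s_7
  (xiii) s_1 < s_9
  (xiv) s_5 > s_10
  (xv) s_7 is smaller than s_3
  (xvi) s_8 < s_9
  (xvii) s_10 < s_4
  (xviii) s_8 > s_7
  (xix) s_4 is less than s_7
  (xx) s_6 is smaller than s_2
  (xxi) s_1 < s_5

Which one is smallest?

Chaining upward from s_10: directly above it, s_4, s_7, s_3, s_6, s_5; then s_1, s_2, s_8, s_9.
That covers every other element, and nothing is given below s_10, so s_10 is the smallest.

s_10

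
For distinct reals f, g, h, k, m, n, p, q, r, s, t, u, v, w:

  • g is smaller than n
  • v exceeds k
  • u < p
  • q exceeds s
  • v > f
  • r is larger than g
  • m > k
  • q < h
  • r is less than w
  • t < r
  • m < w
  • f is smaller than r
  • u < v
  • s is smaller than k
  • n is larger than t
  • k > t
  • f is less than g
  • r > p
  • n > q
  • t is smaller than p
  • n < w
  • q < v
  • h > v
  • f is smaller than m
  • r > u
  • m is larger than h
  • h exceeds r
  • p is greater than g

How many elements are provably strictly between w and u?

The relations place u below w. An element lies strictly between them when it is forced above u and also forced below w.
Above u: {v, p, r, h, m}. Below w: {s, q, f, t, g, k, v, p, n, r, h, m}.
Intersection: {v, p, r, h, m} — 5.

5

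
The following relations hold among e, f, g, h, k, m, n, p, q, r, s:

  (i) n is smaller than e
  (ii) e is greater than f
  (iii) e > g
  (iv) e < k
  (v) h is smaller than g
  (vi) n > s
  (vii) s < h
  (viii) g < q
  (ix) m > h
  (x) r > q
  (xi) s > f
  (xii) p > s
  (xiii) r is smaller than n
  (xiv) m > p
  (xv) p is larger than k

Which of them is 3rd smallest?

h

Chaining the given pairs: f < s < h < g < q < r < n < e < k < p < m.
Counting 3 from the smallest end gives h.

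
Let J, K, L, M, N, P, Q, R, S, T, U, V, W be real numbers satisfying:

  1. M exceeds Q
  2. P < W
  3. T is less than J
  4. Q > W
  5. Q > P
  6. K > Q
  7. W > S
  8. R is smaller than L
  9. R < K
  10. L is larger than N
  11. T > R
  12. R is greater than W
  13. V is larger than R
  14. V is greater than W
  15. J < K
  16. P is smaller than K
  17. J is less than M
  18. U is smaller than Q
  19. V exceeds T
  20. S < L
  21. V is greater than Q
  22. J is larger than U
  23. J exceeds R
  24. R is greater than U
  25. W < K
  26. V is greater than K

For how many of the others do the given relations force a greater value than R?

From R the given relations immediately reach T, L, J, K, V.
From those, M — 6 in total.
Nothing else is reachable above R; 6 in all.

6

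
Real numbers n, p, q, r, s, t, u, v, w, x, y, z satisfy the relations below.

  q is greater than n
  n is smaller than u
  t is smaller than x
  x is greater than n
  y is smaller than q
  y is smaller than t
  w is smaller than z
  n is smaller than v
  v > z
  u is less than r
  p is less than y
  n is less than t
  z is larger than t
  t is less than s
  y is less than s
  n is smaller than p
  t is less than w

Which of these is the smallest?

n

Chaining upward from n: directly above it, p, t, q, v, u, x; then y, w, z, r, s.
That covers every other element, and nothing is given below n, so n is the smallest.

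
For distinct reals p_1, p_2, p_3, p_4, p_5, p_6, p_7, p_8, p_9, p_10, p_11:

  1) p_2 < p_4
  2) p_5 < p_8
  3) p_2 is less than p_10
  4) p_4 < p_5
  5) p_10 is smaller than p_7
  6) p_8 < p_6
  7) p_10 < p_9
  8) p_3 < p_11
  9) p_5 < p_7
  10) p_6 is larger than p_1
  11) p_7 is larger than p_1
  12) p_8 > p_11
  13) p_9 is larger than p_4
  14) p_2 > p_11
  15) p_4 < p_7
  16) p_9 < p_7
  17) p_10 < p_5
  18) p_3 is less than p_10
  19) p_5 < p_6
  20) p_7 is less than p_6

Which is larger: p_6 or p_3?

p_6

Link the given pairs in sequence: p_3 < p_11; p_11 < p_2; p_2 < p_10; p_10 < p_5; p_5 < p_7; p_7 < p_6.
Together: p_3 < p_11 < p_2 < p_10 < p_5 < p_7 < p_6.
So p_3 < p_6; p_6 is the larger of the two.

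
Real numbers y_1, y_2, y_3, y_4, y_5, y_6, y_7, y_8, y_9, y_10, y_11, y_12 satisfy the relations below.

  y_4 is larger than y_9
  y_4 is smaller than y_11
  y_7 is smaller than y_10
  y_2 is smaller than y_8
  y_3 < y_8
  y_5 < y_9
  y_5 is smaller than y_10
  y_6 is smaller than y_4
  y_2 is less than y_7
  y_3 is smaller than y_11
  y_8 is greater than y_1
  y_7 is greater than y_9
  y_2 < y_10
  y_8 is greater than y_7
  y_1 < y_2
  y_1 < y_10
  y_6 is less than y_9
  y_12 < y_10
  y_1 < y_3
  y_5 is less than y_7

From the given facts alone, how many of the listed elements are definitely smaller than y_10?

7

The elements the relations force below y_10 are y_1, y_5, y_12, y_6, y_2, y_9, y_7 — no chain reaches any other.
That is 7.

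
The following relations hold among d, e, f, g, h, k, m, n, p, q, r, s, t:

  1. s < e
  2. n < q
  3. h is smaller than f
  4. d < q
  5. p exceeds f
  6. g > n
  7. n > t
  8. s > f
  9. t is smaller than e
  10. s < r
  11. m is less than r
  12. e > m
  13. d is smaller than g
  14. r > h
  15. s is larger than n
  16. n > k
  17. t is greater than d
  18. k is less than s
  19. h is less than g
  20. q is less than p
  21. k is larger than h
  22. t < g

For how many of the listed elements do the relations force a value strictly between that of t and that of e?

2

The relations place t below e. An element lies strictly between them when it is forced above t and also forced below e.
Above t: {n, q, p, s, g, r}. Below e: {d, h, k, n, f, m, s}.
Intersection: {n, s} — 2.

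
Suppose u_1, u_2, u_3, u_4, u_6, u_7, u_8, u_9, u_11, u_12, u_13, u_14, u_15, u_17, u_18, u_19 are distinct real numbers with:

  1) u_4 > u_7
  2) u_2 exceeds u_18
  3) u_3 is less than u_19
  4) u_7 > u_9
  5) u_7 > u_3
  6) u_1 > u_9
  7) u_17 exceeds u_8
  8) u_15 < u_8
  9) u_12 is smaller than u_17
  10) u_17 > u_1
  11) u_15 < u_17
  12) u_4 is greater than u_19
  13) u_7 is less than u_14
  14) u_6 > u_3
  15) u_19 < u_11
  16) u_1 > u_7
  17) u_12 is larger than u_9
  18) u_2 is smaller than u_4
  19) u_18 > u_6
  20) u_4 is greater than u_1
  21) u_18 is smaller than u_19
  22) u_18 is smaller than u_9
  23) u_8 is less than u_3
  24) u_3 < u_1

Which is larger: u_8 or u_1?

u_1

The relevant relations are u_8 < u_3; u_3 < u_6; u_6 < u_18; u_18 < u_9; u_9 < u_7; u_7 < u_1.
Chaining these gives u_8 < u_3 < u_6 < u_18 < u_9 < u_7 < u_1.
So u_8 < u_1; u_1 is the larger of the two.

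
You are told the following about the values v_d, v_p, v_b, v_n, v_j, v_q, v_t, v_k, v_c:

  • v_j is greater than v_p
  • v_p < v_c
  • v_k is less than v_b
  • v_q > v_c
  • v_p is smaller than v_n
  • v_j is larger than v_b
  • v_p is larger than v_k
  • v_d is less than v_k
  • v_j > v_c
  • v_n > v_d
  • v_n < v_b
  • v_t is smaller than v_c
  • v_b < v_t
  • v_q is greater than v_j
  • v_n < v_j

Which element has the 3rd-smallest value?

v_p

Piecing the relations together gives one ordering: v_d < v_k < v_p < v_n < v_b < v_t < v_c < v_j < v_q.
Counting 3 from the smallest end gives v_p.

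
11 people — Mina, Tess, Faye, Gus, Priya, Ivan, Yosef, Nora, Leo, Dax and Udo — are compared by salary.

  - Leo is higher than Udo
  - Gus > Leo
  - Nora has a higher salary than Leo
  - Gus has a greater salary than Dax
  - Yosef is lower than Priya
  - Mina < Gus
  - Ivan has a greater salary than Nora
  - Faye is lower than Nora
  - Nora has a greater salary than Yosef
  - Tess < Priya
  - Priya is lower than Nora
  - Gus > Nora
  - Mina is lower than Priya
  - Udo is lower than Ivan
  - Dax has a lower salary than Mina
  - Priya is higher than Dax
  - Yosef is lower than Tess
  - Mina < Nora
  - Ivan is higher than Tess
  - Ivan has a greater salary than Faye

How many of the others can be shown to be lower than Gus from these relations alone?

9

The elements the relations force below Gus are Dax, Mina, Udo, Yosef, Tess, Faye, Priya, Leo, Nora — no chain reaches any other.
That is 9.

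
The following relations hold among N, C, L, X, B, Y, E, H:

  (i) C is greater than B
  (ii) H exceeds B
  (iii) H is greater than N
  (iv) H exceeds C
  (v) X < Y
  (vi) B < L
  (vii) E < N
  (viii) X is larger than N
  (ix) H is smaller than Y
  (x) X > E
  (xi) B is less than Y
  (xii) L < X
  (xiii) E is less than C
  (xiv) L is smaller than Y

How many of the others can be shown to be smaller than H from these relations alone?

4

Directly below H: B, C, N.
One step further: E (4 so far).
Nothing else is reachable below H; 4 in all.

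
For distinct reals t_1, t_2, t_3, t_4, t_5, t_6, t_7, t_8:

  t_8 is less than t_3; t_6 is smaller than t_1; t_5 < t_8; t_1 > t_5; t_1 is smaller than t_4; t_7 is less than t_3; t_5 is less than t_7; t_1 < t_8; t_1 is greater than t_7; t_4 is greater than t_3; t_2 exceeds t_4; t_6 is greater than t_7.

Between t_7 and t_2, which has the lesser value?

t_7

t_7 < t_6 and t_6 < t_1 give t_7 < t_1.
Then t_1 < t_8 extends the chain to t_8.
Then t_8 < t_3 extends the chain to t_3.
Then t_3 < t_4 extends the chain to t_4.
With t_4 < t_2: t_7 < t_6 < t_1 < t_8 < t_3 < t_4 < t_2.
So t_7 < t_2; t_7 is the smaller of the two.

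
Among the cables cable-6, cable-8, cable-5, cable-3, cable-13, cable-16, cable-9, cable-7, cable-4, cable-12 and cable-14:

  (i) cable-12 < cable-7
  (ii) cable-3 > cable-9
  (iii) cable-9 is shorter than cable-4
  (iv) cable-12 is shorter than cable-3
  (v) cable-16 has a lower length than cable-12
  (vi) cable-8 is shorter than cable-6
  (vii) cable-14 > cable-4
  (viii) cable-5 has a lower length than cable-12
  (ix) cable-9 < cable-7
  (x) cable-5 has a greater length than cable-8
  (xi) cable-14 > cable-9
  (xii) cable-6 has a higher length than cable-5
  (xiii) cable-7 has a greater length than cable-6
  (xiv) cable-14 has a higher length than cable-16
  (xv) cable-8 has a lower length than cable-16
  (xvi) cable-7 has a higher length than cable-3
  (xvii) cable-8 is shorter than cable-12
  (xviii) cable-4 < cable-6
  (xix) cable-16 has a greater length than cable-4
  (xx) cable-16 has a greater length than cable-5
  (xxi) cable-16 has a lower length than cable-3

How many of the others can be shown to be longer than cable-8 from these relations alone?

7

The elements the relations force above cable-8 are cable-5, cable-6, cable-16, cable-12, cable-3, cable-14, cable-7 — no chain reaches any other.
That is 7.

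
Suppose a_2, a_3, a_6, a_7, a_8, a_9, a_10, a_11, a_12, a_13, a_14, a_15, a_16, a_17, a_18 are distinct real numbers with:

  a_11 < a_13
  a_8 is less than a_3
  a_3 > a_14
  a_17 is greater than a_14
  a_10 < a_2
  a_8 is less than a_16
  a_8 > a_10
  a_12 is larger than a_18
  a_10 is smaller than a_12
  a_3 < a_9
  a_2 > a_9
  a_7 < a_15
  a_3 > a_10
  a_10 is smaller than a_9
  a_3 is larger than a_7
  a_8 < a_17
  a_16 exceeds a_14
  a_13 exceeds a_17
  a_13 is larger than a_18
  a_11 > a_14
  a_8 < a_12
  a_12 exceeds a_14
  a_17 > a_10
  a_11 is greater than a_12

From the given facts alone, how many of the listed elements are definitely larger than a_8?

8

From a_8 the given relations immediately reach a_3, a_12, a_16, a_17.
From those, a_9, a_11, a_13 — 7 in total.
From those, a_2 — 8 in total.
No other element is forced above a_8 by the given relations, so the count is 8.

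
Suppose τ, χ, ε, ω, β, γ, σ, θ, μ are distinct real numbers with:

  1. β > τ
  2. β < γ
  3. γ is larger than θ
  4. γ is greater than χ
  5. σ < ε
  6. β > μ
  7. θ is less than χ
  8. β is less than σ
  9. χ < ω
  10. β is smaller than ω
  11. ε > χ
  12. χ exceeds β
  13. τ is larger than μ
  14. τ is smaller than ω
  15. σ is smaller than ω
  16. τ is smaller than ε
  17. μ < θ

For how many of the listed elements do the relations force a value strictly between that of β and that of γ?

1

The relations place β below γ. An element lies strictly between them when it is forced above β and also forced below γ.
Above β: {σ, χ, ω, ε}. Below γ: {μ, τ, θ, χ}.
Intersection: {χ} — 1.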